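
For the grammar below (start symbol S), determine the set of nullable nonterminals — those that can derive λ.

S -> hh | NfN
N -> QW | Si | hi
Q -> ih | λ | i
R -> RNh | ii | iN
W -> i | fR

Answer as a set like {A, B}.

{Q}

Directly nullable (have an ε-rule): {Q}.
Not nullable: N, R, S, W — each has a terminal in every rule's right-hand side or depends on a non-nullable symbol.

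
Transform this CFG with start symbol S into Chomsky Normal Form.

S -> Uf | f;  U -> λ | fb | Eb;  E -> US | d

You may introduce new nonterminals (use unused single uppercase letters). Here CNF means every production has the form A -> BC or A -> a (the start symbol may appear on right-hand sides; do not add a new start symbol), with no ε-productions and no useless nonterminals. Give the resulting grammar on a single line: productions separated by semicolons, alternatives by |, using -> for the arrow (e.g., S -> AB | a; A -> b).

Nullable: {U}; after ε-elimination: S -> f | Uf; E -> S | d | US; U -> Eb | fb.
After unit-elimination: S -> f | Uf; E -> d | f | US | Uf; U -> Eb | fb.
TERM: introduce B -> b, A -> f and substitute in every rule of length ≥2.

S -> f | UA; A -> f; B -> b; E -> d | f | UA | US; U -> AB | EB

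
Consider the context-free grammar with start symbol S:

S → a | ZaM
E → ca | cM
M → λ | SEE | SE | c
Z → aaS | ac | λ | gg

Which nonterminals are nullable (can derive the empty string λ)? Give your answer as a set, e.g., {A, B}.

{M, Z}

Directly nullable (have an ε-rule): {M, Z}.
Not nullable: E, S — each has a terminal in every rule's right-hand side or depends on a non-nullable symbol.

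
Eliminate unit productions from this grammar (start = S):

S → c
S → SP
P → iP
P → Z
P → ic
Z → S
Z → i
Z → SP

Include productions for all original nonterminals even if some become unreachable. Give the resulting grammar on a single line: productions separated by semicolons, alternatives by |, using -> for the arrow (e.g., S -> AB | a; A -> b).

S -> c | SP; P -> c | i | SP | iP | ic; Z -> c | i | SP

Unit productions: P->Z, Z->S.
Unit pairs (A ⇒* B via units): (P,S), (P,Z), (Z,S).
S: inherits non-unit rules of {S} → SP | c.
P: inherits non-unit rules of {P, S, Z} → SP | c | i | iP | ic.
Z: inherits non-unit rules of {S, Z} → SP | c | i.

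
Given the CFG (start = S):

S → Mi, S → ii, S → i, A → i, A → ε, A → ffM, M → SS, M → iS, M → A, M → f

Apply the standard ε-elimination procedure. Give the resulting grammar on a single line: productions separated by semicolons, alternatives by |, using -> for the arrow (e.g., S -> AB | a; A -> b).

S -> i | Mi | ii; A -> i | ff | ffM; M -> A | f | SS | iS

Nullable set: {A, M}.
S -> Mi: M nullable, giving Mi | i.
Drop A -> ε.
A -> ffM: M nullable, giving ff | ffM.
M -> A: A nullable, giving A.
Unchanged (no nullable symbols): S -> i; S -> ii; A -> i; M -> SS; M -> f; M -> iS.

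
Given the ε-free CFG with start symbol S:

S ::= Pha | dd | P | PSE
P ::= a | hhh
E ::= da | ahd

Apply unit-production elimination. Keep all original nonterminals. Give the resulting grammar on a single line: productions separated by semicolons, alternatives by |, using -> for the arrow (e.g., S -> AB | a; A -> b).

S -> a | dd | PSE | Pha | hhh; E -> da | ahd; P -> a | hhh

Unit productions: S->P.
Unit pairs (A ⇒* B via units): (S,P).
S: inherits non-unit rules of {P, S} → PSE | Pha | a | dd | hhh.
E: inherits non-unit rules of {E} → ahd | da.
P: inherits non-unit rules of {P} → a | hhh.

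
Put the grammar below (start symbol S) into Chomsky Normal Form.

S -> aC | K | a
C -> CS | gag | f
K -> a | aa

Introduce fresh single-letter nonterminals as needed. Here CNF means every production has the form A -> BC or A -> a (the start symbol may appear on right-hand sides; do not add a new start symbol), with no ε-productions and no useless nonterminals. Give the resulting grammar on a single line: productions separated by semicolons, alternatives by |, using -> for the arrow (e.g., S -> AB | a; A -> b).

S -> a | BB | BC; A -> g; B -> a; C -> f | AD | CS; D -> BA

No ε-productions.
After unit-elimination: S -> a | aC | aa; C -> f | CS | gag; K -> a | aa.
TERM: introduce B -> a, A -> g and substitute in every rule of length ≥2.
BIN: C -> ABA becomes C -> AD, D -> BA.
Drop unreachable/unproductive: K.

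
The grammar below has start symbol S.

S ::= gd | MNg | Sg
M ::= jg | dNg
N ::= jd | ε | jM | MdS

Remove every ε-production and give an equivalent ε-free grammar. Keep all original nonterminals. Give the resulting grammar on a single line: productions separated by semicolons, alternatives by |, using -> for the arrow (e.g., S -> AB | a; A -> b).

Nullable set: {N}.
S -> MNg: N nullable, giving MNg | Mg.
M -> dNg: N nullable, giving dNg | dg.
Drop N -> ε.
Unchanged (no nullable symbols): S -> Sg; S -> gd; M -> jg; N -> MdS; N -> jM; N -> jd.

S -> Mg | Sg | gd | MNg; M -> dg | jg | dNg; N -> jM | jd | MdS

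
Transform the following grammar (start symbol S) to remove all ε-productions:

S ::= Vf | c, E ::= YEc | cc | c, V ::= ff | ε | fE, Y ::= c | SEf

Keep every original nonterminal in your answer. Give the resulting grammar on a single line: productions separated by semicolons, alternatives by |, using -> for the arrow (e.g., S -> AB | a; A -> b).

S -> c | f | Vf; E -> c | cc | YEc; V -> fE | ff; Y -> c | SEf

Nullable set: {V}.
S -> Vf: V nullable, giving Vf | f.
Drop V -> ε.
Unchanged (no nullable symbols): S -> c; E -> YEc; E -> c; E -> cc; V -> fE; V -> ff; Y -> SEf; Y -> c.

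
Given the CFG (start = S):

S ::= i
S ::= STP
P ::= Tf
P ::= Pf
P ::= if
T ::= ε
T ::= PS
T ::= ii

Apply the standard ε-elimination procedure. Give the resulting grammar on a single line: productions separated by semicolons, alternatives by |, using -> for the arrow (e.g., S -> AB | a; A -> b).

S -> i | SP | STP; P -> f | Pf | Tf | if; T -> PS | ii

Nullable set: {T}.
S -> STP: T nullable, giving SP | STP.
P -> Tf: T nullable, giving Tf | f.
Drop T -> ε.
Unchanged (no nullable symbols): S -> i; P -> Pf; P -> if; T -> PS; T -> ii.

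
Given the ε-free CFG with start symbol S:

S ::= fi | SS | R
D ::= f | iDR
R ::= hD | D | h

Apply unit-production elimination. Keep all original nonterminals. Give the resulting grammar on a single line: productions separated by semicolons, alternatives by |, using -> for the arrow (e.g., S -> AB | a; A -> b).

S -> f | h | SS | fi | hD | iDR; D -> f | iDR; R -> f | h | hD | iDR

Unit productions: R->D, S->R.
Unit pairs (A ⇒* B via units): (R,D), (S,D), (S,R).
S: inherits non-unit rules of {D, R, S} → SS | f | fi | h | hD | iDR.
D: inherits non-unit rules of {D} → f | iDR.
R: inherits non-unit rules of {D, R} → f | h | hD | iDR.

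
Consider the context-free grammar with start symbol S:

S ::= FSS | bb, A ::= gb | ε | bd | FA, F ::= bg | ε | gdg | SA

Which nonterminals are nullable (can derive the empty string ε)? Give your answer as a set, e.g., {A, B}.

{A, F}

Directly nullable (have an ε-rule): {A, F}.
Not nullable: S — each has a terminal in every rule's right-hand side or depends on a non-nullable symbol.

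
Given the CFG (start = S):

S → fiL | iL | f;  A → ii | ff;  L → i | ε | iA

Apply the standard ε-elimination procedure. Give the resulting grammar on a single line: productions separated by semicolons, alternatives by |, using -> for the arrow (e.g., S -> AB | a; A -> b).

S -> f | i | fi | iL | fiL; A -> ff | ii; L -> i | iA

Nullable set: {L}.
S -> fiL: L nullable, giving fi | fiL.
S -> iL: L nullable, giving i | iL.
Drop L -> ε.
Unchanged (no nullable symbols): S -> f; A -> ff; A -> ii; L -> i; L -> iA.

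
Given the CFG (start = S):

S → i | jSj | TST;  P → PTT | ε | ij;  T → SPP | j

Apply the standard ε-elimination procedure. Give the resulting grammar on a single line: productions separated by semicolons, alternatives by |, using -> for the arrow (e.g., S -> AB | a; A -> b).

S -> i | TST | jSj; P -> TT | ij | PTT; T -> S | j | SP | SPP

Nullable set: {P}.
Drop P -> ε.
P -> PTT: P nullable, giving PTT | TT.
T -> SPP: P, P nullable, giving S | SP | SPP.
Unchanged (no nullable symbols): S -> TST; S -> i; S -> jSj; P -> ij; T -> j.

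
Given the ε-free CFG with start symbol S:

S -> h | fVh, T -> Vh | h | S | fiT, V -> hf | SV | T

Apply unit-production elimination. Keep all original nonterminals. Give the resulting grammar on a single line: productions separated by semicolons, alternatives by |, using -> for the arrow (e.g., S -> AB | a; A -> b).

S -> h | fVh; T -> h | Vh | fVh | fiT; V -> h | SV | Vh | hf | fVh | fiT

Unit productions: T->S, V->T.
Unit pairs (A ⇒* B via units): (T,S), (V,S), (V,T).
S: inherits non-unit rules of {S} → fVh | h.
T: inherits non-unit rules of {S, T} → Vh | fVh | fiT | h.
V: inherits non-unit rules of {S, T, V} → SV | Vh | fVh | fiT | h | hf.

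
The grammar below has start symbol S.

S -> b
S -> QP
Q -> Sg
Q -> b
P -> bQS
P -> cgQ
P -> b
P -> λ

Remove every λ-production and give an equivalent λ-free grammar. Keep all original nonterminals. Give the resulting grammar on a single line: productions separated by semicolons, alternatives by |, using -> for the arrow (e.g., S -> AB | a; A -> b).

Nullable set: {P}.
S -> QP: P nullable, giving Q | QP.
Drop P -> λ.
Unchanged (no nullable symbols): S -> b; P -> b; P -> bQS; P -> cgQ; Q -> Sg; Q -> b.

S -> Q | b | QP; P -> b | bQS | cgQ; Q -> b | Sg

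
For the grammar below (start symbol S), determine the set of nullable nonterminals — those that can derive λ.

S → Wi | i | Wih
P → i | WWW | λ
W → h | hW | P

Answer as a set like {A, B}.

Directly nullable (have an ε-rule): {P}.
W is nullable via W -> P (every symbol on the right is already known nullable).
Not nullable: S — each has a terminal in every rule's right-hand side or depends on a non-nullable symbol.

{P, W}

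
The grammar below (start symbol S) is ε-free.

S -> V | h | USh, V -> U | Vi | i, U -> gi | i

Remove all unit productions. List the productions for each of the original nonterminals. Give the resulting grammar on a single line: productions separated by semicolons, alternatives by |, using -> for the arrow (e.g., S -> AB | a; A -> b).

S -> h | i | Vi | gi | USh; U -> i | gi; V -> i | Vi | gi

Unit productions: S->V, V->U.
Unit pairs (A ⇒* B via units): (S,U), (S,V), (V,U).
S: inherits non-unit rules of {S, U, V} → USh | Vi | gi | h | i.
U: inherits non-unit rules of {U} → gi | i.
V: inherits non-unit rules of {U, V} → Vi | gi | i.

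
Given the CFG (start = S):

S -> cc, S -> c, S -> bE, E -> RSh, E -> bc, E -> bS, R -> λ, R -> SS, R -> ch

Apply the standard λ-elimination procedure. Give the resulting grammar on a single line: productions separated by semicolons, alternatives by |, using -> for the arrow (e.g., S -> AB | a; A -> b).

Nullable set: {R}.
E -> RSh: R nullable, giving RSh | Sh.
Drop R -> λ.
Unchanged (no nullable symbols): S -> bE; S -> c; S -> cc; E -> bS; E -> bc; R -> SS; R -> ch.

S -> c | bE | cc; E -> Sh | bS | bc | RSh; R -> SS | ch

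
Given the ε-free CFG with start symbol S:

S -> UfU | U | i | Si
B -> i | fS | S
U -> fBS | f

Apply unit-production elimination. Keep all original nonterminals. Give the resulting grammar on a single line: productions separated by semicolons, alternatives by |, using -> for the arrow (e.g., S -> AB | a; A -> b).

S -> f | i | Si | UfU | fBS; B -> f | i | Si | fS | UfU | fBS; U -> f | fBS

Unit productions: B->S, S->U.
Unit pairs (A ⇒* B via units): (B,S), (B,U), (S,U).
S: inherits non-unit rules of {S, U} → Si | UfU | f | fBS | i.
B: inherits non-unit rules of {B, S, U} → Si | UfU | f | fBS | fS | i.
U: inherits non-unit rules of {U} → f | fBS.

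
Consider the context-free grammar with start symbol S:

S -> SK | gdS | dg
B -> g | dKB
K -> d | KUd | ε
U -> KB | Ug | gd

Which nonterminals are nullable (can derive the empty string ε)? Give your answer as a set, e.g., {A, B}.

Directly nullable (have an ε-rule): {K}.
Not nullable: B, S, U — each has a terminal in every rule's right-hand side or depends on a non-nullable symbol.

{K}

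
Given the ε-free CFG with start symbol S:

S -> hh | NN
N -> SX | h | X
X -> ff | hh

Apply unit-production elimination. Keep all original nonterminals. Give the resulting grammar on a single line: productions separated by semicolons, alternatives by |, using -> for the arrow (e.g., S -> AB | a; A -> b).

S -> NN | hh; N -> h | SX | ff | hh; X -> ff | hh

Unit productions: N->X.
Unit pairs (A ⇒* B via units): (N,X).
S: inherits non-unit rules of {S} → NN | hh.
N: inherits non-unit rules of {N, X} → SX | ff | h | hh.
X: inherits non-unit rules of {X} → ff | hh.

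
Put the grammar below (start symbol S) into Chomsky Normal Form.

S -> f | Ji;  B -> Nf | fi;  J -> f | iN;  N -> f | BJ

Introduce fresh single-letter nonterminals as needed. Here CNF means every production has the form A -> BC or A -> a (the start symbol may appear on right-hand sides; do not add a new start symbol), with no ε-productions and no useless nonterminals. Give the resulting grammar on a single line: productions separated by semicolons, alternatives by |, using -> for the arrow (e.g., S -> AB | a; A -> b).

S -> f | JC; A -> f; B -> AC | NA; C -> i; J -> f | CN; N -> f | BJ

No ε-productions.
No unit productions to eliminate.
TERM: introduce A -> f, C -> i and substitute in every rule of length ≥2.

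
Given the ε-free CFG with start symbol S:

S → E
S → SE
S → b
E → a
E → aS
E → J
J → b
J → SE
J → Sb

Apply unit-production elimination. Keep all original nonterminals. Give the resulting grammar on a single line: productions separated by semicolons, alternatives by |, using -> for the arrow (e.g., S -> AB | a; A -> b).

Unit productions: E->J, S->E.
Unit pairs (A ⇒* B via units): (E,J), (S,E), (S,J).
S: inherits non-unit rules of {E, J, S} → SE | Sb | a | aS | b.
E: inherits non-unit rules of {E, J} → SE | Sb | a | aS | b.
J: inherits non-unit rules of {J} → SE | Sb | b.

S -> a | b | SE | Sb | aS; E -> a | b | SE | Sb | aS; J -> b | SE | Sb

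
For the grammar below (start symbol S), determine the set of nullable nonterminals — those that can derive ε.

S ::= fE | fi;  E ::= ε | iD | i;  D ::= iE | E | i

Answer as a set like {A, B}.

{D, E}

Directly nullable (have an ε-rule): {E}.
D is nullable via D -> E (every symbol on the right is already known nullable).
Not nullable: S — each has a terminal in every rule's right-hand side or depends on a non-nullable symbol.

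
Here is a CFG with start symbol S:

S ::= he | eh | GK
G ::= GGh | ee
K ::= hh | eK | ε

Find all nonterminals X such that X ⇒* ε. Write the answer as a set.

Directly nullable (have an ε-rule): {K}.
Not nullable: G, S — each has a terminal in every rule's right-hand side or depends on a non-nullable symbol.

{K}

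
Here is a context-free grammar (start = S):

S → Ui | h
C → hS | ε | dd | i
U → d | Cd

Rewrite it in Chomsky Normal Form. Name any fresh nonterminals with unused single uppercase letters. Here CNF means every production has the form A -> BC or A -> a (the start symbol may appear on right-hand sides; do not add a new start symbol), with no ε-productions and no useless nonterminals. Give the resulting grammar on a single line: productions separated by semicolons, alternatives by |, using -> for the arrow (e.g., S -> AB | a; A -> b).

Nullable: {C}; after ε-elimination: S -> h | Ui; C -> i | dd | hS; U -> d | Cd.
No unit productions to eliminate.
TERM: introduce A -> d, B -> h, D -> i and substitute in every rule of length ≥2.

S -> h | UD; A -> d; B -> h; C -> i | AA | BS; D -> i; U -> d | CA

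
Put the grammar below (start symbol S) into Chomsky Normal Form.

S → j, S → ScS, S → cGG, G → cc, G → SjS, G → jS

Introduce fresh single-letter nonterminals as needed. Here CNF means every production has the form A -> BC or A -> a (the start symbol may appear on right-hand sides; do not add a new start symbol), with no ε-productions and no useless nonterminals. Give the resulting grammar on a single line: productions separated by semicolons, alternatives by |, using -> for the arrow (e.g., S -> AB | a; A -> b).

No ε-productions.
No unit productions to eliminate.
TERM: introduce B -> c, A -> j and substitute in every rule of length ≥2.
BIN: G -> SAS becomes G -> SC, C -> AS; S -> BGG becomes S -> BD, D -> GG; S -> SBS becomes S -> SE, E -> BS.

S -> j | BD | SE; A -> j; B -> c; C -> AS; D -> GG; E -> BS; G -> AS | BB | SC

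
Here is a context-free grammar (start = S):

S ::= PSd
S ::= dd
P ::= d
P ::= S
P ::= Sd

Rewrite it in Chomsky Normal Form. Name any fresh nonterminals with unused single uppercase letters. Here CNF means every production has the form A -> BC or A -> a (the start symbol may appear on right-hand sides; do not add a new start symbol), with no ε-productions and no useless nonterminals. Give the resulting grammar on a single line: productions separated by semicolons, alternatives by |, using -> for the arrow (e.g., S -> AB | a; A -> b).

S -> AA | PC; A -> d; B -> SA; C -> SA; P -> d | AA | PB | SA

No ε-productions.
After unit-elimination: S -> dd | PSd; P -> d | Sd | dd | PSd.
TERM: introduce A -> d and substitute in every rule of length ≥2.
BIN: P -> PSA becomes P -> PB, B -> SA; S -> PSA becomes S -> PC, C -> SA.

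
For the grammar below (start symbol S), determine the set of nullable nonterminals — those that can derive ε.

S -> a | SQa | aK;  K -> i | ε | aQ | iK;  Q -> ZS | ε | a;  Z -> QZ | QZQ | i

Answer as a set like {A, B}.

{K, Q}

Directly nullable (have an ε-rule): {K, Q}.
Not nullable: S, Z — each has a terminal in every rule's right-hand side or depends on a non-nullable symbol.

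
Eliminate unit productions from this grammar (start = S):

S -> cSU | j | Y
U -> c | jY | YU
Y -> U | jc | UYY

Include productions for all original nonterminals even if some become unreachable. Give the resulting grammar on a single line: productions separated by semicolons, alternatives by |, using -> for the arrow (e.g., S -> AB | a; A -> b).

Unit productions: S->Y, Y->U.
Unit pairs (A ⇒* B via units): (S,U), (S,Y), (Y,U).
S: inherits non-unit rules of {S, U, Y} → UYY | YU | c | cSU | j | jY | jc.
U: inherits non-unit rules of {U} → YU | c | jY.
Y: inherits non-unit rules of {U, Y} → UYY | YU | c | jY | jc.

S -> c | j | YU | jY | jc | UYY | cSU; U -> c | YU | jY; Y -> c | YU | jY | jc | UYY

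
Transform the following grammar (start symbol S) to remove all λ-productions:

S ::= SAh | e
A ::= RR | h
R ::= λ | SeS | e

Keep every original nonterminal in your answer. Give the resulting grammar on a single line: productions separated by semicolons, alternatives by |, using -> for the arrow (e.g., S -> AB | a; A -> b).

Nullable set: {A, R}.
S -> SAh: A nullable, giving SAh | Sh.
A -> RR: R, R nullable, giving R | RR.
Drop R -> λ.
Unchanged (no nullable symbols): S -> e; A -> h; R -> SeS; R -> e.

S -> e | Sh | SAh; A -> R | h | RR; R -> e | SeS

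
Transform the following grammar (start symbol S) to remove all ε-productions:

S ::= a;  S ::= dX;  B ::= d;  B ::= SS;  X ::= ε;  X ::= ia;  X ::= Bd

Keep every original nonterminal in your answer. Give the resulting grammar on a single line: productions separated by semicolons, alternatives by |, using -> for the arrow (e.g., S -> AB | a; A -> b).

S -> a | d | dX; B -> d | SS; X -> Bd | ia

Nullable set: {X}.
S -> dX: X nullable, giving d | dX.
Drop X -> ε.
Unchanged (no nullable symbols): S -> a; B -> SS; B -> d; X -> Bd; X -> ia.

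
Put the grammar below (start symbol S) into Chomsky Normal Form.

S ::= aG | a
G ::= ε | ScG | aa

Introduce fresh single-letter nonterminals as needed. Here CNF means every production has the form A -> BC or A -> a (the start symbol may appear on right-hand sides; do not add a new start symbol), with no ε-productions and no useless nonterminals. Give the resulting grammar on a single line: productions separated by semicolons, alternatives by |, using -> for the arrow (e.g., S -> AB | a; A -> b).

S -> a | BG; A -> c; B -> a; C -> AG; G -> BB | SA | SC

Nullable: {G}; after ε-elimination: S -> a | aG; G -> Sc | aa | ScG.
No unit productions to eliminate.
TERM: introduce B -> a, A -> c and substitute in every rule of length ≥2.
BIN: G -> SAG becomes G -> SC, C -> AG.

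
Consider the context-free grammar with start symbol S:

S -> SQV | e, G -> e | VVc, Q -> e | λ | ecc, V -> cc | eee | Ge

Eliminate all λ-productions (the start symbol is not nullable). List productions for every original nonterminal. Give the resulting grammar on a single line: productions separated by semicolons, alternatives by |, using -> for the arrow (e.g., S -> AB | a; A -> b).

Nullable set: {Q}.
S -> SQV: Q nullable, giving SQV | SV.
Drop Q -> λ.
Unchanged (no nullable symbols): S -> e; G -> VVc; G -> e; Q -> e; Q -> ecc; V -> Ge; V -> cc; V -> eee.

S -> e | SV | SQV; G -> e | VVc; Q -> e | ecc; V -> Ge | cc | eee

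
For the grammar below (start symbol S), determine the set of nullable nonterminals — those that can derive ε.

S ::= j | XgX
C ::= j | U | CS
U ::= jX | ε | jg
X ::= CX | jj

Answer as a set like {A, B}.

{C, U}

Directly nullable (have an ε-rule): {U}.
C is nullable via C -> U (every symbol on the right is already known nullable).
Not nullable: S, X — each has a terminal in every rule's right-hand side or depends on a non-nullable symbol.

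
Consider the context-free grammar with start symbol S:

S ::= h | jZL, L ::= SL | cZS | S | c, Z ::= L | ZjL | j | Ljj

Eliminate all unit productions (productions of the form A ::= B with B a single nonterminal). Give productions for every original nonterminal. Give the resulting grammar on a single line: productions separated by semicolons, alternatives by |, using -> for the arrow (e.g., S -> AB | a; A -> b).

S -> h | jZL; L -> c | h | SL | cZS | jZL; Z -> c | h | j | SL | Ljj | ZjL | cZS | jZL

Unit productions: L->S, Z->L.
Unit pairs (A ⇒* B via units): (L,S), (Z,L), (Z,S).
S: inherits non-unit rules of {S} → h | jZL.
L: inherits non-unit rules of {L, S} → SL | c | cZS | h | jZL.
Z: inherits non-unit rules of {L, S, Z} → Ljj | SL | ZjL | c | cZS | h | j | jZL.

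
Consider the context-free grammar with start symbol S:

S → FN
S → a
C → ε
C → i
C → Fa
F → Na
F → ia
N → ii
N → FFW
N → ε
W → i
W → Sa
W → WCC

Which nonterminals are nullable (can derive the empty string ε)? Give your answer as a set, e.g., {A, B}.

{C, N}

Directly nullable (have an ε-rule): {C, N}.
Not nullable: F, S, W — each has a terminal in every rule's right-hand side or depends on a non-nullable symbol.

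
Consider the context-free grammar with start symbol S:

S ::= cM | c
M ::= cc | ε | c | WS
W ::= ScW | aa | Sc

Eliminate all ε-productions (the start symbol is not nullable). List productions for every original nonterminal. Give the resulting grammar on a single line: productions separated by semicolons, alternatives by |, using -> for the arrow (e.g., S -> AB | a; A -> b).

S -> c | cM; M -> c | WS | cc; W -> Sc | aa | ScW

Nullable set: {M}.
S -> cM: M nullable, giving c | cM.
Drop M -> ε.
Unchanged (no nullable symbols): S -> c; M -> WS; M -> c; M -> cc; W -> Sc; W -> ScW; W -> aa.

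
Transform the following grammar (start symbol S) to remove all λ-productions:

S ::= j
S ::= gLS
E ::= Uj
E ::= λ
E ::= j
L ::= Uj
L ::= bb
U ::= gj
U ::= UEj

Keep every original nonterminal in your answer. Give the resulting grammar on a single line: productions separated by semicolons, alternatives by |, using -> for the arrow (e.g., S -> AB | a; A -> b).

Nullable set: {E}.
Drop E -> λ.
U -> UEj: E nullable, giving UEj | Uj.
Unchanged (no nullable symbols): S -> gLS; S -> j; E -> Uj; E -> j; L -> Uj; L -> bb; U -> gj.

S -> j | gLS; E -> j | Uj; L -> Uj | bb; U -> Uj | gj | UEj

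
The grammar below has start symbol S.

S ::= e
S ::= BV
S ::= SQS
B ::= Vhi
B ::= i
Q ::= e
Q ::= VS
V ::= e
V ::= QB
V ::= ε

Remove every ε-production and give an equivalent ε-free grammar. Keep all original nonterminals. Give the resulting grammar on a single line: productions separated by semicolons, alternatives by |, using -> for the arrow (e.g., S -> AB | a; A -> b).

S -> B | e | BV | SQS; B -> i | hi | Vhi; Q -> S | e | VS; V -> e | QB

Nullable set: {V}.
S -> BV: V nullable, giving B | BV.
B -> Vhi: V nullable, giving Vhi | hi.
Q -> VS: V nullable, giving S | VS.
Drop V -> ε.
Unchanged (no nullable symbols): S -> SQS; S -> e; B -> i; Q -> e; V -> QB; V -> e.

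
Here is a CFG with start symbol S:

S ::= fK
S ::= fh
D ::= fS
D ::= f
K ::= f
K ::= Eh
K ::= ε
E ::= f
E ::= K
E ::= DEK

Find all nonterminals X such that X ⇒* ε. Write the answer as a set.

{E, K}

Directly nullable (have an ε-rule): {K}.
E is nullable via E -> K (every symbol on the right is already known nullable).
Not nullable: D, S — each has a terminal in every rule's right-hand side or depends on a non-nullable symbol.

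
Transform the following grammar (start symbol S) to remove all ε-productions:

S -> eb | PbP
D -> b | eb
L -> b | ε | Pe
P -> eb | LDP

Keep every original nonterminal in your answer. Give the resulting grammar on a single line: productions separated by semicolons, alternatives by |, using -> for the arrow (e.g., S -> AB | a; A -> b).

S -> eb | PbP; D -> b | eb; L -> b | Pe; P -> DP | eb | LDP

Nullable set: {L}.
Drop L -> ε.
P -> LDP: L nullable, giving DP | LDP.
Unchanged (no nullable symbols): S -> PbP; S -> eb; D -> b; D -> eb; L -> Pe; L -> b; P -> eb.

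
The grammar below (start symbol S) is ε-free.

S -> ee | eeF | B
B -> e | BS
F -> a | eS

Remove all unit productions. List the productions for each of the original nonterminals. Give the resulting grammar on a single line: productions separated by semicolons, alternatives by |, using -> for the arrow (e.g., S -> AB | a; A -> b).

Unit productions: S->B.
Unit pairs (A ⇒* B via units): (S,B).
S: inherits non-unit rules of {B, S} → BS | e | ee | eeF.
B: inherits non-unit rules of {B} → BS | e.
F: inherits non-unit rules of {F} → a | eS.

S -> e | BS | ee | eeF; B -> e | BS; F -> a | eS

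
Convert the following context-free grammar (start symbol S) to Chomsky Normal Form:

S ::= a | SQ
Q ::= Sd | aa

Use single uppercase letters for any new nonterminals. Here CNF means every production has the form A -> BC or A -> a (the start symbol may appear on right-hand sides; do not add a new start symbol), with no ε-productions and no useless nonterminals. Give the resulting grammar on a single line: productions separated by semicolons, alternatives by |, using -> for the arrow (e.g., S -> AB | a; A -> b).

S -> a | SQ; A -> d; B -> a; Q -> BB | SA

No ε-productions.
No unit productions to eliminate.
TERM: introduce B -> a, A -> d and substitute in every rule of length ≥2.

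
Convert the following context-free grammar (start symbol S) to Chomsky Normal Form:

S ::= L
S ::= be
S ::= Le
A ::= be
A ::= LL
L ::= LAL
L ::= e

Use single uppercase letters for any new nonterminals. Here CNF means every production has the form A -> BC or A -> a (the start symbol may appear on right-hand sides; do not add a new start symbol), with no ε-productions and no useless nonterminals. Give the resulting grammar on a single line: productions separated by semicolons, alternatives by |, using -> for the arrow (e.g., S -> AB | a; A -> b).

No ε-productions.
After unit-elimination: S -> e | Le | be | LAL; A -> LL | be; L -> e | LAL.
TERM: introduce B -> b, C -> e and substitute in every rule of length ≥2.
BIN: L -> LAL becomes L -> LD, D -> AL; S -> LAL becomes S -> LE, E -> AL.

S -> e | BC | LC | LE; A -> BC | LL; B -> b; C -> e; D -> AL; E -> AL; L -> e | LD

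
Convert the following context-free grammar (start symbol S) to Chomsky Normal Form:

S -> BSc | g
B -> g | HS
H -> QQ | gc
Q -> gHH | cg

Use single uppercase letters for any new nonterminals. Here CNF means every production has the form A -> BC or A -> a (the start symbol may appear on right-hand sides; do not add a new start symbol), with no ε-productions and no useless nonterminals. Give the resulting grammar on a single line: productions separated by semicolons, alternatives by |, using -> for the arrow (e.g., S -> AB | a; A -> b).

No ε-productions.
No unit productions to eliminate.
TERM: introduce C -> c, A -> g and substitute in every rule of length ≥2.
BIN: Q -> AHH becomes Q -> AD, D -> HH; S -> BSC becomes S -> BE, E -> SC.

S -> g | BE; A -> g; B -> g | HS; C -> c; D -> HH; E -> SC; H -> AC | QQ; Q -> AD | CA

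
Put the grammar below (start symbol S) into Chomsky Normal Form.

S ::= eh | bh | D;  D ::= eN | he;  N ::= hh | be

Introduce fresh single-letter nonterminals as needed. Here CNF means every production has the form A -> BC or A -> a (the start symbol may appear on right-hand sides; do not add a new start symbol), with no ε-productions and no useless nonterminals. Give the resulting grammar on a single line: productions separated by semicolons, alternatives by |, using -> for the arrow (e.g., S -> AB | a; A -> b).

No ε-productions.
After unit-elimination: S -> bh | eN | eh | he; D -> eN | he; N -> be | hh.
TERM: introduce C -> b, A -> e, B -> h and substitute in every rule of length ≥2.
Drop unreachable/unproductive: D.

S -> AB | AN | BA | CB; A -> e; B -> h; C -> b; N -> BB | CA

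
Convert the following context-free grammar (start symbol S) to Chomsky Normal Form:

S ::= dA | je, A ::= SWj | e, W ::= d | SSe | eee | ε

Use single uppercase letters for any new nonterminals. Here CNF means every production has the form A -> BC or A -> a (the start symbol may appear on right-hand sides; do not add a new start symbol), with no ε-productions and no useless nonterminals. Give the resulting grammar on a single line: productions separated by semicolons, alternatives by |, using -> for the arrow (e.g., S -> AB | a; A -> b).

Nullable: {W}; after ε-elimination: S -> dA | je; A -> e | Sj | SWj; W -> d | SSe | eee.
No unit productions to eliminate.
TERM: introduce C -> d, D -> e, B -> j and substitute in every rule of length ≥2.
BIN: A -> SWB becomes A -> SE, E -> WB; W -> DDD becomes W -> DF, F -> DD; W -> SSD becomes W -> SG, G -> SD.

S -> BD | CA; A -> e | SB | SE; B -> j; C -> d; D -> e; E -> WB; F -> DD; G -> SD; W -> d | DF | SG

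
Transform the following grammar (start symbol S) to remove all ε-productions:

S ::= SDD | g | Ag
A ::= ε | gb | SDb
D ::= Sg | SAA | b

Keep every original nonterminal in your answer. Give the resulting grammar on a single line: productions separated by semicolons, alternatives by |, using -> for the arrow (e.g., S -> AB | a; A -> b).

Nullable set: {A}.
S -> Ag: A nullable, giving Ag | g.
Drop A -> ε.
D -> SAA: A, A nullable, giving S | SA | SAA.
Unchanged (no nullable symbols): S -> SDD; S -> g; A -> SDb; A -> gb; D -> Sg; D -> b.

S -> g | Ag | SDD; A -> gb | SDb; D -> S | b | SA | Sg | SAA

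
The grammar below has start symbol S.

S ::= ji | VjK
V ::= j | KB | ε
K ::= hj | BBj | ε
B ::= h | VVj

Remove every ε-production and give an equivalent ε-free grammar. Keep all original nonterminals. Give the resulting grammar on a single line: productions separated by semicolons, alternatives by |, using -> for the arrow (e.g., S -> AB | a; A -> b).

Nullable set: {K, V}.
S -> VjK: V, K nullable, giving Vj | VjK | j | jK.
B -> VVj: V, V nullable, giving VVj | Vj | j.
Drop K -> ε.
Drop V -> ε.
V -> KB: K nullable, giving B | KB.
Unchanged (no nullable symbols): S -> ji; B -> h; K -> BBj; K -> hj; V -> j.

S -> j | Vj | jK | ji | VjK; B -> h | j | Vj | VVj; K -> hj | BBj; V -> B | j | KB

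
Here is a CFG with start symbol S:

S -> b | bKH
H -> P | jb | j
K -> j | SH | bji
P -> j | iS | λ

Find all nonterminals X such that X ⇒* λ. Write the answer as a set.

{H, P}

Directly nullable (have an ε-rule): {P}.
H is nullable via H -> P (every symbol on the right is already known nullable).
Not nullable: K, S — each has a terminal in every rule's right-hand side or depends on a non-nullable symbol.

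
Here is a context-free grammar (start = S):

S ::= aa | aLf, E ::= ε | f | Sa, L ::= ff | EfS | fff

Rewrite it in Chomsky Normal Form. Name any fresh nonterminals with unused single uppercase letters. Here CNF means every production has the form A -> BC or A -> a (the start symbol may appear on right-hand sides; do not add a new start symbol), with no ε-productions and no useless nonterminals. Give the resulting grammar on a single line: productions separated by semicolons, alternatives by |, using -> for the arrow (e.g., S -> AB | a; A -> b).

S -> AA | AF; A -> a; B -> f; C -> BB; D -> BS; E -> f | SA; F -> LB; L -> BB | BC | BS | ED

Nullable: {E}; after ε-elimination: S -> aa | aLf; E -> f | Sa; L -> fS | ff | EfS | fff.
No unit productions to eliminate.
TERM: introduce A -> a, B -> f and substitute in every rule of length ≥2.
BIN: L -> BBB becomes L -> BC, C -> BB; L -> EBS becomes L -> ED, D -> BS; S -> ALB becomes S -> AF, F -> LB.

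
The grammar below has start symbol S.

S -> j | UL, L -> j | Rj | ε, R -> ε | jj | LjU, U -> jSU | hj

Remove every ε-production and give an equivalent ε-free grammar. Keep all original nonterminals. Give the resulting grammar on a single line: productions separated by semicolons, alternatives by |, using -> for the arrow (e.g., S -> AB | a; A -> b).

S -> U | j | UL; L -> j | Rj; R -> jU | jj | LjU; U -> hj | jSU

Nullable set: {L, R}.
S -> UL: L nullable, giving U | UL.
Drop L -> ε.
L -> Rj: R nullable, giving Rj | j.
Drop R -> ε.
R -> LjU: L nullable, giving LjU | jU.
Unchanged (no nullable symbols): S -> j; L -> j; R -> jj; U -> hj; U -> jSU.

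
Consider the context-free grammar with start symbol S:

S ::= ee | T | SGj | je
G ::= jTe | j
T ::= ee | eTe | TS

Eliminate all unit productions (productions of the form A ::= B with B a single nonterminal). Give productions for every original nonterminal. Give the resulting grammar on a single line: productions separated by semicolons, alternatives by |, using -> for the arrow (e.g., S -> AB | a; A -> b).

S -> TS | ee | je | SGj | eTe; G -> j | jTe; T -> TS | ee | eTe

Unit productions: S->T.
Unit pairs (A ⇒* B via units): (S,T).
S: inherits non-unit rules of {S, T} → SGj | TS | eTe | ee | je.
G: inherits non-unit rules of {G} → j | jTe.
T: inherits non-unit rules of {T} → TS | eTe | ee.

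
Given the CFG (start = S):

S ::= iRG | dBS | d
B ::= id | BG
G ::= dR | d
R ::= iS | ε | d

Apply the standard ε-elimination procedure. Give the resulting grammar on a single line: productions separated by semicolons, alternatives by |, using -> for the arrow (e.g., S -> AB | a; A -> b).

Nullable set: {R}.
S -> iRG: R nullable, giving iG | iRG.
G -> dR: R nullable, giving d | dR.
Drop R -> ε.
Unchanged (no nullable symbols): S -> d; S -> dBS; B -> BG; B -> id; G -> d; R -> d; R -> iS.

S -> d | iG | dBS | iRG; B -> BG | id; G -> d | dR; R -> d | iS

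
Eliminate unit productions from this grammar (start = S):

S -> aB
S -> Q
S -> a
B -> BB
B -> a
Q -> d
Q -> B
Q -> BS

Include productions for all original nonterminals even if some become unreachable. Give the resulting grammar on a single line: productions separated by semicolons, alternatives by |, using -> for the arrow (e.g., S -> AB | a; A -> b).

S -> a | d | BB | BS | aB; B -> a | BB; Q -> a | d | BB | BS

Unit productions: Q->B, S->Q.
Unit pairs (A ⇒* B via units): (Q,B), (S,B), (S,Q).
S: inherits non-unit rules of {B, Q, S} → BB | BS | a | aB | d.
B: inherits non-unit rules of {B} → BB | a.
Q: inherits non-unit rules of {B, Q} → BB | BS | a | d.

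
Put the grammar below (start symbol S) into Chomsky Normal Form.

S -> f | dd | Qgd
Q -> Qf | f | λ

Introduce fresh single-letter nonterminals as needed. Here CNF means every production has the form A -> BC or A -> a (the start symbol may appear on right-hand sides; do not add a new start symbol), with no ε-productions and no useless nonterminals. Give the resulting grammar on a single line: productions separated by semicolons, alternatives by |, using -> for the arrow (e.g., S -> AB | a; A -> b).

Nullable: {Q}; after ε-elimination: S -> f | dd | gd | Qgd; Q -> f | Qf.
No unit productions to eliminate.
TERM: introduce C -> d, A -> f, B -> g and substitute in every rule of length ≥2.
BIN: S -> QBC becomes S -> QD, D -> BC.

S -> f | BC | CC | QD; A -> f; B -> g; C -> d; D -> BC; Q -> f | QA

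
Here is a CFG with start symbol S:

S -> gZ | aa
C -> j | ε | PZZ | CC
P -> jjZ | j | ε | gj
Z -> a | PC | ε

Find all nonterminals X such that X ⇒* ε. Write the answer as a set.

Directly nullable (have an ε-rule): {C, P, Z}.
Not nullable: S — each has a terminal in every rule's right-hand side or depends on a non-nullable symbol.

{C, P, Z}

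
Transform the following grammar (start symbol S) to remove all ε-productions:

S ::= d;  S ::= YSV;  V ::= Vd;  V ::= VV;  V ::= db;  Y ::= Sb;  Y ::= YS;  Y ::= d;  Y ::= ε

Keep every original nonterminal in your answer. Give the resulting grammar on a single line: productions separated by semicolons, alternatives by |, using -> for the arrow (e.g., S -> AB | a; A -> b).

S -> d | SV | YSV; V -> VV | Vd | db; Y -> S | d | Sb | YS

Nullable set: {Y}.
S -> YSV: Y nullable, giving SV | YSV.
Drop Y -> ε.
Y -> YS: Y nullable, giving S | YS.
Unchanged (no nullable symbols): S -> d; V -> VV; V -> Vd; V -> db; Y -> Sb; Y -> d.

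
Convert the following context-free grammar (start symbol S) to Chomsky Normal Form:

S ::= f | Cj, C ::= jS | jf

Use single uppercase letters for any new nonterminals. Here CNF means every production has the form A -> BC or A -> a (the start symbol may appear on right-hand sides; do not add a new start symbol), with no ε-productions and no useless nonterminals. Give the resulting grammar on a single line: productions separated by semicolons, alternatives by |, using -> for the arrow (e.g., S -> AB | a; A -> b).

No ε-productions.
No unit productions to eliminate.
TERM: introduce B -> f, A -> j and substitute in every rule of length ≥2.

S -> f | CA; A -> j; B -> f; C -> AB | AS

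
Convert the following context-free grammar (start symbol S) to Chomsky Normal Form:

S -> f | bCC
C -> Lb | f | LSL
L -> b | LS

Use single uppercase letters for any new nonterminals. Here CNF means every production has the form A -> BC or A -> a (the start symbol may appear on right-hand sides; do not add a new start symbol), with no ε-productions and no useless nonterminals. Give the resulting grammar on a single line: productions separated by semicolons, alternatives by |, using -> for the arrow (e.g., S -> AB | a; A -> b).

No ε-productions.
No unit productions to eliminate.
TERM: introduce A -> b and substitute in every rule of length ≥2.
BIN: C -> LSL becomes C -> LB, B -> SL; S -> ACC becomes S -> AD, D -> CC.

S -> f | AD; A -> b; B -> SL; C -> f | LA | LB; D -> CC; L -> b | LS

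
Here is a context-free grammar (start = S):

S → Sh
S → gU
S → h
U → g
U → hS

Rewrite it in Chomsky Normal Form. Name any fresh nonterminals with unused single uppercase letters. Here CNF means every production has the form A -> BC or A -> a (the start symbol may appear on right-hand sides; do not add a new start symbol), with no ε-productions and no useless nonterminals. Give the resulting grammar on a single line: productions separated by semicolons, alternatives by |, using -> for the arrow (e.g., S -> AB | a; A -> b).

No ε-productions.
No unit productions to eliminate.
TERM: introduce B -> g, A -> h and substitute in every rule of length ≥2.

S -> h | BU | SA; A -> h; B -> g; U -> g | AS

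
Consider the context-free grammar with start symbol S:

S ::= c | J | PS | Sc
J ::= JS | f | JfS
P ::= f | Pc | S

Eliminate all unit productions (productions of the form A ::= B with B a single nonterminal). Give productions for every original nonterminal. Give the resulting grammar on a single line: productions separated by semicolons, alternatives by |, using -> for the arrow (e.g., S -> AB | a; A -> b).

Unit productions: P->S, S->J.
Unit pairs (A ⇒* B via units): (P,J), (P,S), (S,J).
S: inherits non-unit rules of {J, S} → JS | JfS | PS | Sc | c | f.
J: inherits non-unit rules of {J} → JS | JfS | f.
P: inherits non-unit rules of {J, P, S} → JS | JfS | PS | Pc | Sc | c | f.

S -> c | f | JS | PS | Sc | JfS; J -> f | JS | JfS; P -> c | f | JS | PS | Pc | Sc | JfS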